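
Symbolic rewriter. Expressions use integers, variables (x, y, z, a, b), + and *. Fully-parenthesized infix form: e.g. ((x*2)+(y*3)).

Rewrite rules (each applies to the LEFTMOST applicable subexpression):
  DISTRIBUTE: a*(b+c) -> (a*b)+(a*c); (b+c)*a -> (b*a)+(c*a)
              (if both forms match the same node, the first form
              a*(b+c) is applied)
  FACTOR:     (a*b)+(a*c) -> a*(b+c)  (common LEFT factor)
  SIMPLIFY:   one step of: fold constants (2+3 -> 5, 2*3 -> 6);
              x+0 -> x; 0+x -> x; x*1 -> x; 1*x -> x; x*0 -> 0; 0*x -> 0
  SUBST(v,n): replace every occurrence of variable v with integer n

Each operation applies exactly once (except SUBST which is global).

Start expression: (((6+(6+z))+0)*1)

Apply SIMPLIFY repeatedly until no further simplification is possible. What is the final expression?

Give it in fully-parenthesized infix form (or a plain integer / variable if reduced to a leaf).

Start: (((6+(6+z))+0)*1)
Step 1: at root: (((6+(6+z))+0)*1) -> ((6+(6+z))+0); overall: (((6+(6+z))+0)*1) -> ((6+(6+z))+0)
Step 2: at root: ((6+(6+z))+0) -> (6+(6+z)); overall: ((6+(6+z))+0) -> (6+(6+z))
Fixed point: (6+(6+z))

Answer: (6+(6+z))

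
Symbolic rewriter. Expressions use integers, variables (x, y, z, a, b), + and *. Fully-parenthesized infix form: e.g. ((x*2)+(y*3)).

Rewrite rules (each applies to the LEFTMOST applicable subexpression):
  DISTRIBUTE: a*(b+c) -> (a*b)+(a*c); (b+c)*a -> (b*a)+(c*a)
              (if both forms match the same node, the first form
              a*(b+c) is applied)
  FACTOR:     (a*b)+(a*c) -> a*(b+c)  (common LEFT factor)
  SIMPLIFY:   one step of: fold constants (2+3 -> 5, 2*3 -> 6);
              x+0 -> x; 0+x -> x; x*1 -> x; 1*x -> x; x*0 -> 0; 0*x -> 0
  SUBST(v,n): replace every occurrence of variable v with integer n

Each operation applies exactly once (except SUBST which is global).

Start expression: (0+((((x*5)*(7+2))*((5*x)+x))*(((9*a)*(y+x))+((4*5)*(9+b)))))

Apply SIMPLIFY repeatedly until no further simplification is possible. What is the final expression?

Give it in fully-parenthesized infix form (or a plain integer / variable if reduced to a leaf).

Start: (0+((((x*5)*(7+2))*((5*x)+x))*(((9*a)*(y+x))+((4*5)*(9+b)))))
Step 1: at root: (0+((((x*5)*(7+2))*((5*x)+x))*(((9*a)*(y+x))+((4*5)*(9+b))))) -> ((((x*5)*(7+2))*((5*x)+x))*(((9*a)*(y+x))+((4*5)*(9+b)))); overall: (0+((((x*5)*(7+2))*((5*x)+x))*(((9*a)*(y+x))+((4*5)*(9+b))))) -> ((((x*5)*(7+2))*((5*x)+x))*(((9*a)*(y+x))+((4*5)*(9+b))))
Step 2: at LLR: (7+2) -> 9; overall: ((((x*5)*(7+2))*((5*x)+x))*(((9*a)*(y+x))+((4*5)*(9+b)))) -> ((((x*5)*9)*((5*x)+x))*(((9*a)*(y+x))+((4*5)*(9+b))))
Step 3: at RRL: (4*5) -> 20; overall: ((((x*5)*9)*((5*x)+x))*(((9*a)*(y+x))+((4*5)*(9+b)))) -> ((((x*5)*9)*((5*x)+x))*(((9*a)*(y+x))+(20*(9+b))))
Fixed point: ((((x*5)*9)*((5*x)+x))*(((9*a)*(y+x))+(20*(9+b))))

Answer: ((((x*5)*9)*((5*x)+x))*(((9*a)*(y+x))+(20*(9+b))))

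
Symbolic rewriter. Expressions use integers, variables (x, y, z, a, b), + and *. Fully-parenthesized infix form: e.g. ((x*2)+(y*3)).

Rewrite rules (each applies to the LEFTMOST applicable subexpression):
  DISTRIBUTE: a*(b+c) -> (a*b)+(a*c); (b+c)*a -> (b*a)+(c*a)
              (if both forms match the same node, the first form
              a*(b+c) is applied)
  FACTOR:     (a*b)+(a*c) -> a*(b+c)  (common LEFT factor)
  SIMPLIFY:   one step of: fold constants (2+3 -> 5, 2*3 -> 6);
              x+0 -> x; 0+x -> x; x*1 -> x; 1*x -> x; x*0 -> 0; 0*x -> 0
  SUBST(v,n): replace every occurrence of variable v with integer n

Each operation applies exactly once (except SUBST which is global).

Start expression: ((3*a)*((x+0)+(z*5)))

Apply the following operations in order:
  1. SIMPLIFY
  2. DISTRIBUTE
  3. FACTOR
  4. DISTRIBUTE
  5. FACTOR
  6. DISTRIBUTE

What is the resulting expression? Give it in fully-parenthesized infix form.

Answer: (((3*a)*x)+((3*a)*(z*5)))

Derivation:
Start: ((3*a)*((x+0)+(z*5)))
Apply SIMPLIFY at RL (target: (x+0)): ((3*a)*((x+0)+(z*5))) -> ((3*a)*(x+(z*5)))
Apply DISTRIBUTE at root (target: ((3*a)*(x+(z*5)))): ((3*a)*(x+(z*5))) -> (((3*a)*x)+((3*a)*(z*5)))
Apply FACTOR at root (target: (((3*a)*x)+((3*a)*(z*5)))): (((3*a)*x)+((3*a)*(z*5))) -> ((3*a)*(x+(z*5)))
Apply DISTRIBUTE at root (target: ((3*a)*(x+(z*5)))): ((3*a)*(x+(z*5))) -> (((3*a)*x)+((3*a)*(z*5)))
Apply FACTOR at root (target: (((3*a)*x)+((3*a)*(z*5)))): (((3*a)*x)+((3*a)*(z*5))) -> ((3*a)*(x+(z*5)))
Apply DISTRIBUTE at root (target: ((3*a)*(x+(z*5)))): ((3*a)*(x+(z*5))) -> (((3*a)*x)+((3*a)*(z*5)))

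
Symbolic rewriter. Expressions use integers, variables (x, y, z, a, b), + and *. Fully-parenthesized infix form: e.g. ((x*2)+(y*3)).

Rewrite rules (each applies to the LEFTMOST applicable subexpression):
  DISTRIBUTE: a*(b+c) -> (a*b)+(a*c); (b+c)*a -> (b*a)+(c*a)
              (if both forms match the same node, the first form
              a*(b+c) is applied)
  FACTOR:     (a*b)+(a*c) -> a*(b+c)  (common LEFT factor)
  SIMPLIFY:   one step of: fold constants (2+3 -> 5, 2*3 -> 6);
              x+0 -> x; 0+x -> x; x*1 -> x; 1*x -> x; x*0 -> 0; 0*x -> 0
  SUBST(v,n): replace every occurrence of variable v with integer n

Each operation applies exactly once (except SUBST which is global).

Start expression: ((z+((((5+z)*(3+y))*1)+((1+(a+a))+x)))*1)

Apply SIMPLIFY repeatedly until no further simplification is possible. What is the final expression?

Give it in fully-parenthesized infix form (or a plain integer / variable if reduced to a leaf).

Start: ((z+((((5+z)*(3+y))*1)+((1+(a+a))+x)))*1)
Step 1: at root: ((z+((((5+z)*(3+y))*1)+((1+(a+a))+x)))*1) -> (z+((((5+z)*(3+y))*1)+((1+(a+a))+x))); overall: ((z+((((5+z)*(3+y))*1)+((1+(a+a))+x)))*1) -> (z+((((5+z)*(3+y))*1)+((1+(a+a))+x)))
Step 2: at RL: (((5+z)*(3+y))*1) -> ((5+z)*(3+y)); overall: (z+((((5+z)*(3+y))*1)+((1+(a+a))+x))) -> (z+(((5+z)*(3+y))+((1+(a+a))+x)))
Fixed point: (z+(((5+z)*(3+y))+((1+(a+a))+x)))

Answer: (z+(((5+z)*(3+y))+((1+(a+a))+x)))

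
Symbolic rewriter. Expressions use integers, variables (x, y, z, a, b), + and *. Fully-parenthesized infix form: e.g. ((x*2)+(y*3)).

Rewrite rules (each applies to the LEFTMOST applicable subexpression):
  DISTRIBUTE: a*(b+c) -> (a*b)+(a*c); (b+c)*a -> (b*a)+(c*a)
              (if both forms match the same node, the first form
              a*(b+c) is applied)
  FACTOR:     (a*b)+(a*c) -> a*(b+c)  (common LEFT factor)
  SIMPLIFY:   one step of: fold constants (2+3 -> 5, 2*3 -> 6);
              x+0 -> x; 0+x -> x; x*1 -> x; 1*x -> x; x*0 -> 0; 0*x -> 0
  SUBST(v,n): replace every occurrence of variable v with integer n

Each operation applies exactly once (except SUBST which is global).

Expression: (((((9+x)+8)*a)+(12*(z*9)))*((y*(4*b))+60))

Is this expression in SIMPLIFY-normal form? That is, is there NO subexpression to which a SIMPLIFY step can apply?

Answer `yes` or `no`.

Expression: (((((9+x)+8)*a)+(12*(z*9)))*((y*(4*b))+60))
Scanning for simplifiable subexpressions (pre-order)...
  at root: (((((9+x)+8)*a)+(12*(z*9)))*((y*(4*b))+60)) (not simplifiable)
  at L: ((((9+x)+8)*a)+(12*(z*9))) (not simplifiable)
  at LL: (((9+x)+8)*a) (not simplifiable)
  at LLL: ((9+x)+8) (not simplifiable)
  at LLLL: (9+x) (not simplifiable)
  at LR: (12*(z*9)) (not simplifiable)
  at LRR: (z*9) (not simplifiable)
  at R: ((y*(4*b))+60) (not simplifiable)
  at RL: (y*(4*b)) (not simplifiable)
  at RLR: (4*b) (not simplifiable)
Result: no simplifiable subexpression found -> normal form.

Answer: yes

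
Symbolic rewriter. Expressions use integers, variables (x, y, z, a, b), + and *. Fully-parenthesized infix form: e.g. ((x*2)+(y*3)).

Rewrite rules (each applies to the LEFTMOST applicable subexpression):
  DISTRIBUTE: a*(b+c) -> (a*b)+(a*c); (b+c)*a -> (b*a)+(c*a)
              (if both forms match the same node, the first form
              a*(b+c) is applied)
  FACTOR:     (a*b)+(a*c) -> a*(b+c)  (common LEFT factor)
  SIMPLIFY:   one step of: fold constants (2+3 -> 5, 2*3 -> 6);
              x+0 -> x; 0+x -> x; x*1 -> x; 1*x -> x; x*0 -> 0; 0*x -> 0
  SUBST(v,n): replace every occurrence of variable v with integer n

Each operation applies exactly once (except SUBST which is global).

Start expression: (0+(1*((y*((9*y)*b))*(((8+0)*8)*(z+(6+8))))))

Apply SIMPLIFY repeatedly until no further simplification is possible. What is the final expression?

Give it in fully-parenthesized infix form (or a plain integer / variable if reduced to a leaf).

Answer: ((y*((9*y)*b))*(64*(z+14)))

Derivation:
Start: (0+(1*((y*((9*y)*b))*(((8+0)*8)*(z+(6+8))))))
Step 1: at root: (0+(1*((y*((9*y)*b))*(((8+0)*8)*(z+(6+8)))))) -> (1*((y*((9*y)*b))*(((8+0)*8)*(z+(6+8))))); overall: (0+(1*((y*((9*y)*b))*(((8+0)*8)*(z+(6+8)))))) -> (1*((y*((9*y)*b))*(((8+0)*8)*(z+(6+8)))))
Step 2: at root: (1*((y*((9*y)*b))*(((8+0)*8)*(z+(6+8))))) -> ((y*((9*y)*b))*(((8+0)*8)*(z+(6+8)))); overall: (1*((y*((9*y)*b))*(((8+0)*8)*(z+(6+8))))) -> ((y*((9*y)*b))*(((8+0)*8)*(z+(6+8))))
Step 3: at RLL: (8+0) -> 8; overall: ((y*((9*y)*b))*(((8+0)*8)*(z+(6+8)))) -> ((y*((9*y)*b))*((8*8)*(z+(6+8))))
Step 4: at RL: (8*8) -> 64; overall: ((y*((9*y)*b))*((8*8)*(z+(6+8)))) -> ((y*((9*y)*b))*(64*(z+(6+8))))
Step 5: at RRR: (6+8) -> 14; overall: ((y*((9*y)*b))*(64*(z+(6+8)))) -> ((y*((9*y)*b))*(64*(z+14)))
Fixed point: ((y*((9*y)*b))*(64*(z+14)))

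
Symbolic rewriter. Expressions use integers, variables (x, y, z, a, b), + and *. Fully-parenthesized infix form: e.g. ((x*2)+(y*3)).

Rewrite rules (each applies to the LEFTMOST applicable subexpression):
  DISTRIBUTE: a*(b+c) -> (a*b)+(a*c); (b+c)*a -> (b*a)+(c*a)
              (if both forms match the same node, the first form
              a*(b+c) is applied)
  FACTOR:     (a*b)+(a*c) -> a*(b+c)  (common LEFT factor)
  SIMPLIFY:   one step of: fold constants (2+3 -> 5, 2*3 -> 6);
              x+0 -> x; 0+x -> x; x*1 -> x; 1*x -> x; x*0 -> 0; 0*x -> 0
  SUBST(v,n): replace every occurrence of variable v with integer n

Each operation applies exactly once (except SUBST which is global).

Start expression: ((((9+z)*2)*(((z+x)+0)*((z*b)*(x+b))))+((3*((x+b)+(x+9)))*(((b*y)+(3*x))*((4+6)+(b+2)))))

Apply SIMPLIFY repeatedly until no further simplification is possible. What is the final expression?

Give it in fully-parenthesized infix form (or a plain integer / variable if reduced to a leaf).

Start: ((((9+z)*2)*(((z+x)+0)*((z*b)*(x+b))))+((3*((x+b)+(x+9)))*(((b*y)+(3*x))*((4+6)+(b+2)))))
Step 1: at LRL: ((z+x)+0) -> (z+x); overall: ((((9+z)*2)*(((z+x)+0)*((z*b)*(x+b))))+((3*((x+b)+(x+9)))*(((b*y)+(3*x))*((4+6)+(b+2))))) -> ((((9+z)*2)*((z+x)*((z*b)*(x+b))))+((3*((x+b)+(x+9)))*(((b*y)+(3*x))*((4+6)+(b+2)))))
Step 2: at RRRL: (4+6) -> 10; overall: ((((9+z)*2)*((z+x)*((z*b)*(x+b))))+((3*((x+b)+(x+9)))*(((b*y)+(3*x))*((4+6)+(b+2))))) -> ((((9+z)*2)*((z+x)*((z*b)*(x+b))))+((3*((x+b)+(x+9)))*(((b*y)+(3*x))*(10+(b+2)))))
Fixed point: ((((9+z)*2)*((z+x)*((z*b)*(x+b))))+((3*((x+b)+(x+9)))*(((b*y)+(3*x))*(10+(b+2)))))

Answer: ((((9+z)*2)*((z+x)*((z*b)*(x+b))))+((3*((x+b)+(x+9)))*(((b*y)+(3*x))*(10+(b+2)))))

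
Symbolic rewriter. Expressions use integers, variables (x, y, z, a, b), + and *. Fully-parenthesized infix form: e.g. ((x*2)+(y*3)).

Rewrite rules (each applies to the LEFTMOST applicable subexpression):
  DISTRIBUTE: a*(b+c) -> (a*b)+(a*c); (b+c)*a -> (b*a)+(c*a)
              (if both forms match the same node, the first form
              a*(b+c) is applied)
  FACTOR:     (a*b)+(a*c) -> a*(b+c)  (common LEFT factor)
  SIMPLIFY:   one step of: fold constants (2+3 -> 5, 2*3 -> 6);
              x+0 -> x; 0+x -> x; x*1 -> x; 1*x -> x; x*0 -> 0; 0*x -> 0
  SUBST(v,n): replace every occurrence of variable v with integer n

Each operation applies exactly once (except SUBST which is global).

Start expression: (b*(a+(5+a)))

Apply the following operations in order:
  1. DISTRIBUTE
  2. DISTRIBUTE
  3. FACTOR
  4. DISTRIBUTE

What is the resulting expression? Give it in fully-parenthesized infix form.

Start: (b*(a+(5+a)))
Apply DISTRIBUTE at root (target: (b*(a+(5+a)))): (b*(a+(5+a))) -> ((b*a)+(b*(5+a)))
Apply DISTRIBUTE at R (target: (b*(5+a))): ((b*a)+(b*(5+a))) -> ((b*a)+((b*5)+(b*a)))
Apply FACTOR at R (target: ((b*5)+(b*a))): ((b*a)+((b*5)+(b*a))) -> ((b*a)+(b*(5+a)))
Apply DISTRIBUTE at R (target: (b*(5+a))): ((b*a)+(b*(5+a))) -> ((b*a)+((b*5)+(b*a)))

Answer: ((b*a)+((b*5)+(b*a)))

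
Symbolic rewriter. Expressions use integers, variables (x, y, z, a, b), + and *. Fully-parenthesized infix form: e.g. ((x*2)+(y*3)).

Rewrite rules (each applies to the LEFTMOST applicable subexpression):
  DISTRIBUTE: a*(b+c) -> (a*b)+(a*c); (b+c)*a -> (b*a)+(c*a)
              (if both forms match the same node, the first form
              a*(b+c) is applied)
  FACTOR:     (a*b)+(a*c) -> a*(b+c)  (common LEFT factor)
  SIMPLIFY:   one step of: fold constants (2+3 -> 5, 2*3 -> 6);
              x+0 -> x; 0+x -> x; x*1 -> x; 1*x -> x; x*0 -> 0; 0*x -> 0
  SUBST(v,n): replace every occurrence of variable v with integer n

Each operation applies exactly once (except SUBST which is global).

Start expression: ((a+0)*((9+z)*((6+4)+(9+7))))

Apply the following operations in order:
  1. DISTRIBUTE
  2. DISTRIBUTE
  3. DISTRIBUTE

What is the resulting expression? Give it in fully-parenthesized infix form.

Start: ((a+0)*((9+z)*((6+4)+(9+7))))
Apply DISTRIBUTE at root (target: ((a+0)*((9+z)*((6+4)+(9+7))))): ((a+0)*((9+z)*((6+4)+(9+7)))) -> ((a*((9+z)*((6+4)+(9+7))))+(0*((9+z)*((6+4)+(9+7)))))
Apply DISTRIBUTE at LR (target: ((9+z)*((6+4)+(9+7)))): ((a*((9+z)*((6+4)+(9+7))))+(0*((9+z)*((6+4)+(9+7))))) -> ((a*(((9+z)*(6+4))+((9+z)*(9+7))))+(0*((9+z)*((6+4)+(9+7)))))
Apply DISTRIBUTE at L (target: (a*(((9+z)*(6+4))+((9+z)*(9+7))))): ((a*(((9+z)*(6+4))+((9+z)*(9+7))))+(0*((9+z)*((6+4)+(9+7))))) -> (((a*((9+z)*(6+4)))+(a*((9+z)*(9+7))))+(0*((9+z)*((6+4)+(9+7)))))

Answer: (((a*((9+z)*(6+4)))+(a*((9+z)*(9+7))))+(0*((9+z)*((6+4)+(9+7)))))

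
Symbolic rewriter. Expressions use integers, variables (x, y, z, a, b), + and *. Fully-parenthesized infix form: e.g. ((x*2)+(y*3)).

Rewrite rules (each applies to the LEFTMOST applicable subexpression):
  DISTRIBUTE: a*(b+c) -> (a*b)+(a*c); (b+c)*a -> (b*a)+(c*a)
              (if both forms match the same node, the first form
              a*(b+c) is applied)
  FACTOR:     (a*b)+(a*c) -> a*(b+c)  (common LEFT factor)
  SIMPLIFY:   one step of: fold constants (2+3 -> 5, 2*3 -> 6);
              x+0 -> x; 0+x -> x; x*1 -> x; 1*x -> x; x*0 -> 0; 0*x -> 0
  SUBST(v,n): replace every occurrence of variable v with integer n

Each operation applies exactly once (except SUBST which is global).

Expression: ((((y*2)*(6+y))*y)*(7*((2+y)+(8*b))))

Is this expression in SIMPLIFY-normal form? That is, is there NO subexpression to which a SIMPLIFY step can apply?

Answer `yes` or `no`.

Answer: yes

Derivation:
Expression: ((((y*2)*(6+y))*y)*(7*((2+y)+(8*b))))
Scanning for simplifiable subexpressions (pre-order)...
  at root: ((((y*2)*(6+y))*y)*(7*((2+y)+(8*b)))) (not simplifiable)
  at L: (((y*2)*(6+y))*y) (not simplifiable)
  at LL: ((y*2)*(6+y)) (not simplifiable)
  at LLL: (y*2) (not simplifiable)
  at LLR: (6+y) (not simplifiable)
  at R: (7*((2+y)+(8*b))) (not simplifiable)
  at RR: ((2+y)+(8*b)) (not simplifiable)
  at RRL: (2+y) (not simplifiable)
  at RRR: (8*b) (not simplifiable)
Result: no simplifiable subexpression found -> normal form.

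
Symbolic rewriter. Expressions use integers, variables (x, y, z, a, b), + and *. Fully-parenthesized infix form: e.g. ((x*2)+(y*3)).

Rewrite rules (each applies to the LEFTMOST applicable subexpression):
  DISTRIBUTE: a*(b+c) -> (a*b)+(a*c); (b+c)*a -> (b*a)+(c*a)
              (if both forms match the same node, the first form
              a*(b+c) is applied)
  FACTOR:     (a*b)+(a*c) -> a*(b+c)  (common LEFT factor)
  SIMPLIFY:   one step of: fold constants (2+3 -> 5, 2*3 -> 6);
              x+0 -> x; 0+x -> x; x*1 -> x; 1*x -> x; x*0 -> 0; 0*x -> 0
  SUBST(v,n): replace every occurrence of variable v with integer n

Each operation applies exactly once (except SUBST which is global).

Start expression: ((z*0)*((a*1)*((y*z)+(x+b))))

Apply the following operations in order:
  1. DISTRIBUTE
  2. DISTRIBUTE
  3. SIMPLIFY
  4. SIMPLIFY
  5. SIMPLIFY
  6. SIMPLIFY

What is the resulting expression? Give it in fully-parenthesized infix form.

Answer: (0*((a*1)*(x+b)))

Derivation:
Start: ((z*0)*((a*1)*((y*z)+(x+b))))
Apply DISTRIBUTE at R (target: ((a*1)*((y*z)+(x+b)))): ((z*0)*((a*1)*((y*z)+(x+b)))) -> ((z*0)*(((a*1)*(y*z))+((a*1)*(x+b))))
Apply DISTRIBUTE at root (target: ((z*0)*(((a*1)*(y*z))+((a*1)*(x+b))))): ((z*0)*(((a*1)*(y*z))+((a*1)*(x+b)))) -> (((z*0)*((a*1)*(y*z)))+((z*0)*((a*1)*(x+b))))
Apply SIMPLIFY at LL (target: (z*0)): (((z*0)*((a*1)*(y*z)))+((z*0)*((a*1)*(x+b)))) -> ((0*((a*1)*(y*z)))+((z*0)*((a*1)*(x+b))))
Apply SIMPLIFY at L (target: (0*((a*1)*(y*z)))): ((0*((a*1)*(y*z)))+((z*0)*((a*1)*(x+b)))) -> (0+((z*0)*((a*1)*(x+b))))
Apply SIMPLIFY at root (target: (0+((z*0)*((a*1)*(x+b))))): (0+((z*0)*((a*1)*(x+b)))) -> ((z*0)*((a*1)*(x+b)))
Apply SIMPLIFY at L (target: (z*0)): ((z*0)*((a*1)*(x+b))) -> (0*((a*1)*(x+b)))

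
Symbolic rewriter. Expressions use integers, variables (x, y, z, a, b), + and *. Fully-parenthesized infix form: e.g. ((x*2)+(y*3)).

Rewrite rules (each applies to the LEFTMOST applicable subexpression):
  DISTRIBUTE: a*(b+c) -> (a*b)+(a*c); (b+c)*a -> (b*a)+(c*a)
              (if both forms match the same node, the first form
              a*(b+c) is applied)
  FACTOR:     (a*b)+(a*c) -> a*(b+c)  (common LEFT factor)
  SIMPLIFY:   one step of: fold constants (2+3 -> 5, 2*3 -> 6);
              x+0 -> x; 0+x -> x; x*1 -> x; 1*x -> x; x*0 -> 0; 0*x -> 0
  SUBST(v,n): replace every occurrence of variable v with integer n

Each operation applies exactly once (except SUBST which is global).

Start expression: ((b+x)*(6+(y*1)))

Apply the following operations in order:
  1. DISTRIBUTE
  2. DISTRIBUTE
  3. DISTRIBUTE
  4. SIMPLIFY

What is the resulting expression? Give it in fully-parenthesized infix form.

Start: ((b+x)*(6+(y*1)))
Apply DISTRIBUTE at root (target: ((b+x)*(6+(y*1)))): ((b+x)*(6+(y*1))) -> (((b+x)*6)+((b+x)*(y*1)))
Apply DISTRIBUTE at L (target: ((b+x)*6)): (((b+x)*6)+((b+x)*(y*1))) -> (((b*6)+(x*6))+((b+x)*(y*1)))
Apply DISTRIBUTE at R (target: ((b+x)*(y*1))): (((b*6)+(x*6))+((b+x)*(y*1))) -> (((b*6)+(x*6))+((b*(y*1))+(x*(y*1))))
Apply SIMPLIFY at RLR (target: (y*1)): (((b*6)+(x*6))+((b*(y*1))+(x*(y*1)))) -> (((b*6)+(x*6))+((b*y)+(x*(y*1))))

Answer: (((b*6)+(x*6))+((b*y)+(x*(y*1))))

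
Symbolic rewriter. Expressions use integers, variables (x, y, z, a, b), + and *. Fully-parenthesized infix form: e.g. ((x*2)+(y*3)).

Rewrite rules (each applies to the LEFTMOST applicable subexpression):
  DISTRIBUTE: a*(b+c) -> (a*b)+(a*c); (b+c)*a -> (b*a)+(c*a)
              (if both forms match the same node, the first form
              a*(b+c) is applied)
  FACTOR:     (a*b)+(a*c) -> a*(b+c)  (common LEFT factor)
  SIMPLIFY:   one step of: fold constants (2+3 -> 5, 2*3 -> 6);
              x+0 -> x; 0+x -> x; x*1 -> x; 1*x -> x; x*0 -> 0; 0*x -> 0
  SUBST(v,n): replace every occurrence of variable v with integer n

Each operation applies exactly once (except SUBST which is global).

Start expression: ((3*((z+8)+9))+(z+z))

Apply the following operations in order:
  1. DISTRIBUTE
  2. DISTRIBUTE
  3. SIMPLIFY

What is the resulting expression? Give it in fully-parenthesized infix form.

Answer: ((((3*z)+24)+(3*9))+(z+z))

Derivation:
Start: ((3*((z+8)+9))+(z+z))
Apply DISTRIBUTE at L (target: (3*((z+8)+9))): ((3*((z+8)+9))+(z+z)) -> (((3*(z+8))+(3*9))+(z+z))
Apply DISTRIBUTE at LL (target: (3*(z+8))): (((3*(z+8))+(3*9))+(z+z)) -> ((((3*z)+(3*8))+(3*9))+(z+z))
Apply SIMPLIFY at LLR (target: (3*8)): ((((3*z)+(3*8))+(3*9))+(z+z)) -> ((((3*z)+24)+(3*9))+(z+z))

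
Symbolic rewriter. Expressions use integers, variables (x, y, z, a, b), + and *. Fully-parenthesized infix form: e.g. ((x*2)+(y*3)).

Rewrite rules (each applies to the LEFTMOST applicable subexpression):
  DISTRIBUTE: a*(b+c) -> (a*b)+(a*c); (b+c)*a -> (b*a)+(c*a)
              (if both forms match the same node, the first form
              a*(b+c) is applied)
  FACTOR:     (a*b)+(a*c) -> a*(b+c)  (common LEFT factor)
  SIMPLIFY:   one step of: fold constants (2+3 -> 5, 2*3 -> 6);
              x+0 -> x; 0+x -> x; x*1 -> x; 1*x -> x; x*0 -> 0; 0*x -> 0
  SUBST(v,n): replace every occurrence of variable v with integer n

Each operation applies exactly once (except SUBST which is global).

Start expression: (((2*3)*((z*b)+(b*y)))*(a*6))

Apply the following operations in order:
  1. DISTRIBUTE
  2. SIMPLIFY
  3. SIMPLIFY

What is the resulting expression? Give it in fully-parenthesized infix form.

Start: (((2*3)*((z*b)+(b*y)))*(a*6))
Apply DISTRIBUTE at L (target: ((2*3)*((z*b)+(b*y)))): (((2*3)*((z*b)+(b*y)))*(a*6)) -> ((((2*3)*(z*b))+((2*3)*(b*y)))*(a*6))
Apply SIMPLIFY at LLL (target: (2*3)): ((((2*3)*(z*b))+((2*3)*(b*y)))*(a*6)) -> (((6*(z*b))+((2*3)*(b*y)))*(a*6))
Apply SIMPLIFY at LRL (target: (2*3)): (((6*(z*b))+((2*3)*(b*y)))*(a*6)) -> (((6*(z*b))+(6*(b*y)))*(a*6))

Answer: (((6*(z*b))+(6*(b*y)))*(a*6))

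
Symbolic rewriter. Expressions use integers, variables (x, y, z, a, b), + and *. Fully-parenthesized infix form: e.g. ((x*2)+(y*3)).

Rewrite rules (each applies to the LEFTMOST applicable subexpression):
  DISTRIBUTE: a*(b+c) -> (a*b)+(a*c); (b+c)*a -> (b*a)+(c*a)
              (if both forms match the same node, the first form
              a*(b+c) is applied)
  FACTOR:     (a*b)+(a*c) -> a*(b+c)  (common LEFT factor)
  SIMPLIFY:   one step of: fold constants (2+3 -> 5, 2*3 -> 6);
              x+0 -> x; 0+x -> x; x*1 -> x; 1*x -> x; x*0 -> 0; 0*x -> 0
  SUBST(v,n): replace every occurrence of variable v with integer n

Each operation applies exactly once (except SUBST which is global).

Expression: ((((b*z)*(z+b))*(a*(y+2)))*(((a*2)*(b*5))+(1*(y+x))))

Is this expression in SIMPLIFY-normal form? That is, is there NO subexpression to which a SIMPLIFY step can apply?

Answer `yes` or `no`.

Expression: ((((b*z)*(z+b))*(a*(y+2)))*(((a*2)*(b*5))+(1*(y+x))))
Scanning for simplifiable subexpressions (pre-order)...
  at root: ((((b*z)*(z+b))*(a*(y+2)))*(((a*2)*(b*5))+(1*(y+x)))) (not simplifiable)
  at L: (((b*z)*(z+b))*(a*(y+2))) (not simplifiable)
  at LL: ((b*z)*(z+b)) (not simplifiable)
  at LLL: (b*z) (not simplifiable)
  at LLR: (z+b) (not simplifiable)
  at LR: (a*(y+2)) (not simplifiable)
  at LRR: (y+2) (not simplifiable)
  at R: (((a*2)*(b*5))+(1*(y+x))) (not simplifiable)
  at RL: ((a*2)*(b*5)) (not simplifiable)
  at RLL: (a*2) (not simplifiable)
  at RLR: (b*5) (not simplifiable)
  at RR: (1*(y+x)) (SIMPLIFIABLE)
  at RRR: (y+x) (not simplifiable)
Found simplifiable subexpr at path RR: (1*(y+x))
One SIMPLIFY step would give: ((((b*z)*(z+b))*(a*(y+2)))*(((a*2)*(b*5))+(y+x)))
-> NOT in normal form.

Answer: no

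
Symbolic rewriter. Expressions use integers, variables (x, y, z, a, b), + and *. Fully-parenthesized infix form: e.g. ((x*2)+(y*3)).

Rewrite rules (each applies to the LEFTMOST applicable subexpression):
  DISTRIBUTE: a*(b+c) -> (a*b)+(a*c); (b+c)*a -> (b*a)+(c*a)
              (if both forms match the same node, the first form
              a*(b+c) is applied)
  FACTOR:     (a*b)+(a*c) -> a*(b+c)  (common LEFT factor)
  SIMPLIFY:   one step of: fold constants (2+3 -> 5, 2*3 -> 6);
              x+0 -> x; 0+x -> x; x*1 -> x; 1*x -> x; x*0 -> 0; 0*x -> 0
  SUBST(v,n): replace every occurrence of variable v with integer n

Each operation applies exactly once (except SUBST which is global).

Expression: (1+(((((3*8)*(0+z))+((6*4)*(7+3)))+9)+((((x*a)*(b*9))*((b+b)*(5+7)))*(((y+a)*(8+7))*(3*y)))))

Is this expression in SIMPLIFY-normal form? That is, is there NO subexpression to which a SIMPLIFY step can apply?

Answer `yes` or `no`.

Answer: no

Derivation:
Expression: (1+(((((3*8)*(0+z))+((6*4)*(7+3)))+9)+((((x*a)*(b*9))*((b+b)*(5+7)))*(((y+a)*(8+7))*(3*y)))))
Scanning for simplifiable subexpressions (pre-order)...
  at root: (1+(((((3*8)*(0+z))+((6*4)*(7+3)))+9)+((((x*a)*(b*9))*((b+b)*(5+7)))*(((y+a)*(8+7))*(3*y))))) (not simplifiable)
  at R: (((((3*8)*(0+z))+((6*4)*(7+3)))+9)+((((x*a)*(b*9))*((b+b)*(5+7)))*(((y+a)*(8+7))*(3*y)))) (not simplifiable)
  at RL: ((((3*8)*(0+z))+((6*4)*(7+3)))+9) (not simplifiable)
  at RLL: (((3*8)*(0+z))+((6*4)*(7+3))) (not simplifiable)
  at RLLL: ((3*8)*(0+z)) (not simplifiable)
  at RLLLL: (3*8) (SIMPLIFIABLE)
  at RLLLR: (0+z) (SIMPLIFIABLE)
  at RLLR: ((6*4)*(7+3)) (not simplifiable)
  at RLLRL: (6*4) (SIMPLIFIABLE)
  at RLLRR: (7+3) (SIMPLIFIABLE)
  at RR: ((((x*a)*(b*9))*((b+b)*(5+7)))*(((y+a)*(8+7))*(3*y))) (not simplifiable)
  at RRL: (((x*a)*(b*9))*((b+b)*(5+7))) (not simplifiable)
  at RRLL: ((x*a)*(b*9)) (not simplifiable)
  at RRLLL: (x*a) (not simplifiable)
  at RRLLR: (b*9) (not simplifiable)
  at RRLR: ((b+b)*(5+7)) (not simplifiable)
  at RRLRL: (b+b) (not simplifiable)
  at RRLRR: (5+7) (SIMPLIFIABLE)
  at RRR: (((y+a)*(8+7))*(3*y)) (not simplifiable)
  at RRRL: ((y+a)*(8+7)) (not simplifiable)
  at RRRLL: (y+a) (not simplifiable)
  at RRRLR: (8+7) (SIMPLIFIABLE)
  at RRRR: (3*y) (not simplifiable)
Found simplifiable subexpr at path RLLLL: (3*8)
One SIMPLIFY step would give: (1+((((24*(0+z))+((6*4)*(7+3)))+9)+((((x*a)*(b*9))*((b+b)*(5+7)))*(((y+a)*(8+7))*(3*y)))))
-> NOT in normal form.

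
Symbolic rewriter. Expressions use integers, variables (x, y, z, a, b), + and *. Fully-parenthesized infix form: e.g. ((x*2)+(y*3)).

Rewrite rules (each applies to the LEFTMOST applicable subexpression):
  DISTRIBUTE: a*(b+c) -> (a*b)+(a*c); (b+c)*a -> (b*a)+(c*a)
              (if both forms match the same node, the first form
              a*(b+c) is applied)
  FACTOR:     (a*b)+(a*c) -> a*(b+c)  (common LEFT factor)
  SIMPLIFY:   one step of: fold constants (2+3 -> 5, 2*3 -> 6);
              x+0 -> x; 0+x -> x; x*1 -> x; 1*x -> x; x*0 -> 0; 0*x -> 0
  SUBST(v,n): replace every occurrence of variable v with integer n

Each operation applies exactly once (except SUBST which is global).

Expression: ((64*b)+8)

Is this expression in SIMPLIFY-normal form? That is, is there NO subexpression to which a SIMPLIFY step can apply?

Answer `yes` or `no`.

Expression: ((64*b)+8)
Scanning for simplifiable subexpressions (pre-order)...
  at root: ((64*b)+8) (not simplifiable)
  at L: (64*b) (not simplifiable)
Result: no simplifiable subexpression found -> normal form.

Answer: yes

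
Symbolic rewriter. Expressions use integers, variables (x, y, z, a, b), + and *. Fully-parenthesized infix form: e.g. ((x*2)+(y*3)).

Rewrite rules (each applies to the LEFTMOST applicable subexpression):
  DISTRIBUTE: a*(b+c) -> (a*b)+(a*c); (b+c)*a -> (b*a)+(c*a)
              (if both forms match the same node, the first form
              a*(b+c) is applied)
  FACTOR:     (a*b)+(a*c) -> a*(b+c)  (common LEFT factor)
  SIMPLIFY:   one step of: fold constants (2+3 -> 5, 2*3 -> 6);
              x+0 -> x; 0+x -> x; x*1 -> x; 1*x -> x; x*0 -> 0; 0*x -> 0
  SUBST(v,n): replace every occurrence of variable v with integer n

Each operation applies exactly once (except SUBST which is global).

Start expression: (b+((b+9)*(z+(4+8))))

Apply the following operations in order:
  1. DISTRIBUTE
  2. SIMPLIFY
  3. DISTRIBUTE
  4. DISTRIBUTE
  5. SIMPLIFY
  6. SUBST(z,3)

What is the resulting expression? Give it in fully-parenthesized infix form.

Answer: (b+(((b*3)+(9*3))+((b*12)+108)))

Derivation:
Start: (b+((b+9)*(z+(4+8))))
Apply DISTRIBUTE at R (target: ((b+9)*(z+(4+8)))): (b+((b+9)*(z+(4+8)))) -> (b+(((b+9)*z)+((b+9)*(4+8))))
Apply SIMPLIFY at RRR (target: (4+8)): (b+(((b+9)*z)+((b+9)*(4+8)))) -> (b+(((b+9)*z)+((b+9)*12)))
Apply DISTRIBUTE at RL (target: ((b+9)*z)): (b+(((b+9)*z)+((b+9)*12))) -> (b+(((b*z)+(9*z))+((b+9)*12)))
Apply DISTRIBUTE at RR (target: ((b+9)*12)): (b+(((b*z)+(9*z))+((b+9)*12))) -> (b+(((b*z)+(9*z))+((b*12)+(9*12))))
Apply SIMPLIFY at RRR (target: (9*12)): (b+(((b*z)+(9*z))+((b*12)+(9*12)))) -> (b+(((b*z)+(9*z))+((b*12)+108)))
Apply SUBST(z,3): (b+(((b*z)+(9*z))+((b*12)+108))) -> (b+(((b*3)+(9*3))+((b*12)+108)))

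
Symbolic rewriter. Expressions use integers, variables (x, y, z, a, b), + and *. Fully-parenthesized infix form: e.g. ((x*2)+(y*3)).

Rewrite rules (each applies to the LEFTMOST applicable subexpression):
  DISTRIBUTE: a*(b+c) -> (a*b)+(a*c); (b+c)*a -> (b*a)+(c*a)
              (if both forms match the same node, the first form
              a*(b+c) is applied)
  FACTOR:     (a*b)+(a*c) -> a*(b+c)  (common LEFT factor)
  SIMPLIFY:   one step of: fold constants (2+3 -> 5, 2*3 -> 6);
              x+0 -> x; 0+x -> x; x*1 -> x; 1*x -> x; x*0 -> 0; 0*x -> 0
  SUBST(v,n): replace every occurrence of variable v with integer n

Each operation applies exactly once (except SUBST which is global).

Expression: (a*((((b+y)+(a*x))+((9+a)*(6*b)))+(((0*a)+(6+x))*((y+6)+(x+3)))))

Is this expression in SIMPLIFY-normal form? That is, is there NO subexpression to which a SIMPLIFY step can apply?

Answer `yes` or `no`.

Expression: (a*((((b+y)+(a*x))+((9+a)*(6*b)))+(((0*a)+(6+x))*((y+6)+(x+3)))))
Scanning for simplifiable subexpressions (pre-order)...
  at root: (a*((((b+y)+(a*x))+((9+a)*(6*b)))+(((0*a)+(6+x))*((y+6)+(x+3))))) (not simplifiable)
  at R: ((((b+y)+(a*x))+((9+a)*(6*b)))+(((0*a)+(6+x))*((y+6)+(x+3)))) (not simplifiable)
  at RL: (((b+y)+(a*x))+((9+a)*(6*b))) (not simplifiable)
  at RLL: ((b+y)+(a*x)) (not simplifiable)
  at RLLL: (b+y) (not simplifiable)
  at RLLR: (a*x) (not simplifiable)
  at RLR: ((9+a)*(6*b)) (not simplifiable)
  at RLRL: (9+a) (not simplifiable)
  at RLRR: (6*b) (not simplifiable)
  at RR: (((0*a)+(6+x))*((y+6)+(x+3))) (not simplifiable)
  at RRL: ((0*a)+(6+x)) (not simplifiable)
  at RRLL: (0*a) (SIMPLIFIABLE)
  at RRLR: (6+x) (not simplifiable)
  at RRR: ((y+6)+(x+3)) (not simplifiable)
  at RRRL: (y+6) (not simplifiable)
  at RRRR: (x+3) (not simplifiable)
Found simplifiable subexpr at path RRLL: (0*a)
One SIMPLIFY step would give: (a*((((b+y)+(a*x))+((9+a)*(6*b)))+((0+(6+x))*((y+6)+(x+3)))))
-> NOT in normal form.

Answer: no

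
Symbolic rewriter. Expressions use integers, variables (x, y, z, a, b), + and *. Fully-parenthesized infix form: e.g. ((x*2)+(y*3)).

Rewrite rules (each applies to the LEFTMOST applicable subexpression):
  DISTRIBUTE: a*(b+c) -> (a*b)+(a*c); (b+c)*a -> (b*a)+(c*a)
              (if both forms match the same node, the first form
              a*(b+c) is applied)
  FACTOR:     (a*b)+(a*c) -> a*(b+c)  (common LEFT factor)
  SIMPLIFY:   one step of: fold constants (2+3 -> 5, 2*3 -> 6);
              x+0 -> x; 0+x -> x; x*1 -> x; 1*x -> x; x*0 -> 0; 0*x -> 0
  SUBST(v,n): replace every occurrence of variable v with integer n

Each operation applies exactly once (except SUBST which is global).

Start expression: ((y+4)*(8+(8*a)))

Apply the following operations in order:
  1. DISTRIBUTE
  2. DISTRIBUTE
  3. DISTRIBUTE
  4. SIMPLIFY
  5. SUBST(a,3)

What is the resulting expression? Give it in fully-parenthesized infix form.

Start: ((y+4)*(8+(8*a)))
Apply DISTRIBUTE at root (target: ((y+4)*(8+(8*a)))): ((y+4)*(8+(8*a))) -> (((y+4)*8)+((y+4)*(8*a)))
Apply DISTRIBUTE at L (target: ((y+4)*8)): (((y+4)*8)+((y+4)*(8*a))) -> (((y*8)+(4*8))+((y+4)*(8*a)))
Apply DISTRIBUTE at R (target: ((y+4)*(8*a))): (((y*8)+(4*8))+((y+4)*(8*a))) -> (((y*8)+(4*8))+((y*(8*a))+(4*(8*a))))
Apply SIMPLIFY at LR (target: (4*8)): (((y*8)+(4*8))+((y*(8*a))+(4*(8*a)))) -> (((y*8)+32)+((y*(8*a))+(4*(8*a))))
Apply SUBST(a,3): (((y*8)+32)+((y*(8*a))+(4*(8*a)))) -> (((y*8)+32)+((y*(8*3))+(4*(8*3))))

Answer: (((y*8)+32)+((y*(8*3))+(4*(8*3))))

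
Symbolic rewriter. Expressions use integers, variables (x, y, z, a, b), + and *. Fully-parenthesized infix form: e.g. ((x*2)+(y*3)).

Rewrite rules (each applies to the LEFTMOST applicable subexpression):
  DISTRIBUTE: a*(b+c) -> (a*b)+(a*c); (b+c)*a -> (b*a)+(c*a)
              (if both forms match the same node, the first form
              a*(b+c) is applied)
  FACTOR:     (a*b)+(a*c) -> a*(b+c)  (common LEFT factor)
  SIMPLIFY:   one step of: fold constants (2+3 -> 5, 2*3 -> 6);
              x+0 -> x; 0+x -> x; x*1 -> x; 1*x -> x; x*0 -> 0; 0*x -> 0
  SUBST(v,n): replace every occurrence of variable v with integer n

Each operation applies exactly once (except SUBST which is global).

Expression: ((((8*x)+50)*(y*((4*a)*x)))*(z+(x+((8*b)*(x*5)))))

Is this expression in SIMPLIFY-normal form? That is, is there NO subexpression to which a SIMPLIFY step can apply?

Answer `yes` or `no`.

Expression: ((((8*x)+50)*(y*((4*a)*x)))*(z+(x+((8*b)*(x*5)))))
Scanning for simplifiable subexpressions (pre-order)...
  at root: ((((8*x)+50)*(y*((4*a)*x)))*(z+(x+((8*b)*(x*5))))) (not simplifiable)
  at L: (((8*x)+50)*(y*((4*a)*x))) (not simplifiable)
  at LL: ((8*x)+50) (not simplifiable)
  at LLL: (8*x) (not simplifiable)
  at LR: (y*((4*a)*x)) (not simplifiable)
  at LRR: ((4*a)*x) (not simplifiable)
  at LRRL: (4*a) (not simplifiable)
  at R: (z+(x+((8*b)*(x*5)))) (not simplifiable)
  at RR: (x+((8*b)*(x*5))) (not simplifiable)
  at RRR: ((8*b)*(x*5)) (not simplifiable)
  at RRRL: (8*b) (not simplifiable)
  at RRRR: (x*5) (not simplifiable)
Result: no simplifiable subexpression found -> normal form.

Answer: yes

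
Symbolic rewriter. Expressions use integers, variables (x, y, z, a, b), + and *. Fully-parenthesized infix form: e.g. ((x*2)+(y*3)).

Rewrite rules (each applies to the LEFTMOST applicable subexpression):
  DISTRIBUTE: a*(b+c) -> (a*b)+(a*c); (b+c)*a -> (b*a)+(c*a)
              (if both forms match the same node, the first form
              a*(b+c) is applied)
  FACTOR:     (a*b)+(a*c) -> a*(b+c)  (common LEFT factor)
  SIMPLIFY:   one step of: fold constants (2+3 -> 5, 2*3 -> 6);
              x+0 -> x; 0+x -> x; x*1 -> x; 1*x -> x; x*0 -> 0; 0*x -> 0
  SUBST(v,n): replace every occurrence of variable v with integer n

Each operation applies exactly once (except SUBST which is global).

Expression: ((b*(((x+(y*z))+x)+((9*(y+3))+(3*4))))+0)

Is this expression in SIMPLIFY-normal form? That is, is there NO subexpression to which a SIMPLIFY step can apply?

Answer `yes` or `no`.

Answer: no

Derivation:
Expression: ((b*(((x+(y*z))+x)+((9*(y+3))+(3*4))))+0)
Scanning for simplifiable subexpressions (pre-order)...
  at root: ((b*(((x+(y*z))+x)+((9*(y+3))+(3*4))))+0) (SIMPLIFIABLE)
  at L: (b*(((x+(y*z))+x)+((9*(y+3))+(3*4)))) (not simplifiable)
  at LR: (((x+(y*z))+x)+((9*(y+3))+(3*4))) (not simplifiable)
  at LRL: ((x+(y*z))+x) (not simplifiable)
  at LRLL: (x+(y*z)) (not simplifiable)
  at LRLLR: (y*z) (not simplifiable)
  at LRR: ((9*(y+3))+(3*4)) (not simplifiable)
  at LRRL: (9*(y+3)) (not simplifiable)
  at LRRLR: (y+3) (not simplifiable)
  at LRRR: (3*4) (SIMPLIFIABLE)
Found simplifiable subexpr at path root: ((b*(((x+(y*z))+x)+((9*(y+3))+(3*4))))+0)
One SIMPLIFY step would give: (b*(((x+(y*z))+x)+((9*(y+3))+(3*4))))
-> NOT in normal form.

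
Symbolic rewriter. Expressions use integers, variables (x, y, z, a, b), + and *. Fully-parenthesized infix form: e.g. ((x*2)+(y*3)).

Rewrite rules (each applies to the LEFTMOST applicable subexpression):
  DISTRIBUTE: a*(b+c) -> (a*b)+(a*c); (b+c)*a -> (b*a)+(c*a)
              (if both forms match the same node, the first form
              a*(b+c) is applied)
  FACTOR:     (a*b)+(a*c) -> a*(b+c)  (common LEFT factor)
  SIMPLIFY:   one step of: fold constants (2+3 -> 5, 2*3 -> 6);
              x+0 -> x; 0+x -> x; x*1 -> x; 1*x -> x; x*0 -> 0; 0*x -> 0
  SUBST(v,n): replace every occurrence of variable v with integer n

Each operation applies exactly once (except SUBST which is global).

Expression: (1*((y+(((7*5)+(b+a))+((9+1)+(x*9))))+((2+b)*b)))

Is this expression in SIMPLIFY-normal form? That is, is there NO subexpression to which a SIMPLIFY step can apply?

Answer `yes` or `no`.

Expression: (1*((y+(((7*5)+(b+a))+((9+1)+(x*9))))+((2+b)*b)))
Scanning for simplifiable subexpressions (pre-order)...
  at root: (1*((y+(((7*5)+(b+a))+((9+1)+(x*9))))+((2+b)*b))) (SIMPLIFIABLE)
  at R: ((y+(((7*5)+(b+a))+((9+1)+(x*9))))+((2+b)*b)) (not simplifiable)
  at RL: (y+(((7*5)+(b+a))+((9+1)+(x*9)))) (not simplifiable)
  at RLR: (((7*5)+(b+a))+((9+1)+(x*9))) (not simplifiable)
  at RLRL: ((7*5)+(b+a)) (not simplifiable)
  at RLRLL: (7*5) (SIMPLIFIABLE)
  at RLRLR: (b+a) (not simplifiable)
  at RLRR: ((9+1)+(x*9)) (not simplifiable)
  at RLRRL: (9+1) (SIMPLIFIABLE)
  at RLRRR: (x*9) (not simplifiable)
  at RR: ((2+b)*b) (not simplifiable)
  at RRL: (2+b) (not simplifiable)
Found simplifiable subexpr at path root: (1*((y+(((7*5)+(b+a))+((9+1)+(x*9))))+((2+b)*b)))
One SIMPLIFY step would give: ((y+(((7*5)+(b+a))+((9+1)+(x*9))))+((2+b)*b))
-> NOT in normal form.

Answer: no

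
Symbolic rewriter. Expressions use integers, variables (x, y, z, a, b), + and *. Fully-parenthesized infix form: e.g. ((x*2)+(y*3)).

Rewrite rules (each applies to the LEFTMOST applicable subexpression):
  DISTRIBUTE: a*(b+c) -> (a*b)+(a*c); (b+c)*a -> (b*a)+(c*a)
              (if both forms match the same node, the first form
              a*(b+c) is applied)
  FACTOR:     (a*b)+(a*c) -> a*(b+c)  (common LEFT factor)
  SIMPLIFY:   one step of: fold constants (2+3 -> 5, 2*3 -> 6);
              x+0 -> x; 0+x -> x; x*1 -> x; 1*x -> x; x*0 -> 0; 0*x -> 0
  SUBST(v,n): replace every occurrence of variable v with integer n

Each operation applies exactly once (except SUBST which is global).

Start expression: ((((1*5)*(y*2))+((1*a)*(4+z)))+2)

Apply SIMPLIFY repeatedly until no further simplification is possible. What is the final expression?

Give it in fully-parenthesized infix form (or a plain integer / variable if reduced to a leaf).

Answer: (((5*(y*2))+(a*(4+z)))+2)

Derivation:
Start: ((((1*5)*(y*2))+((1*a)*(4+z)))+2)
Step 1: at LLL: (1*5) -> 5; overall: ((((1*5)*(y*2))+((1*a)*(4+z)))+2) -> (((5*(y*2))+((1*a)*(4+z)))+2)
Step 2: at LRL: (1*a) -> a; overall: (((5*(y*2))+((1*a)*(4+z)))+2) -> (((5*(y*2))+(a*(4+z)))+2)
Fixed point: (((5*(y*2))+(a*(4+z)))+2)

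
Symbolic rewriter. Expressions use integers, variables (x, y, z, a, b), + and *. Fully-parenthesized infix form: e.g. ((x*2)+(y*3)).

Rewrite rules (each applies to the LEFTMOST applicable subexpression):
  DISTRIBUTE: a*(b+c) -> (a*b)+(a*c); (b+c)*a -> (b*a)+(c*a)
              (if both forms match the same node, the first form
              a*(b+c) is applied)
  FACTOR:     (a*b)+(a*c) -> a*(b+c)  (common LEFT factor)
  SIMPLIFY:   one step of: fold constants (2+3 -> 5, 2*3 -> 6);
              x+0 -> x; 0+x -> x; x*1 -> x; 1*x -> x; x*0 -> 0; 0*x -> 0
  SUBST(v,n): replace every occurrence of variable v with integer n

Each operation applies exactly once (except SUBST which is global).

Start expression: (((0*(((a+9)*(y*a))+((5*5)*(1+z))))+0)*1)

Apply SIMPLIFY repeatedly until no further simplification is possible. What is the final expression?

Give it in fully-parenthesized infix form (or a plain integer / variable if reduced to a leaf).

Answer: 0

Derivation:
Start: (((0*(((a+9)*(y*a))+((5*5)*(1+z))))+0)*1)
Step 1: at root: (((0*(((a+9)*(y*a))+((5*5)*(1+z))))+0)*1) -> ((0*(((a+9)*(y*a))+((5*5)*(1+z))))+0); overall: (((0*(((a+9)*(y*a))+((5*5)*(1+z))))+0)*1) -> ((0*(((a+9)*(y*a))+((5*5)*(1+z))))+0)
Step 2: at root: ((0*(((a+9)*(y*a))+((5*5)*(1+z))))+0) -> (0*(((a+9)*(y*a))+((5*5)*(1+z)))); overall: ((0*(((a+9)*(y*a))+((5*5)*(1+z))))+0) -> (0*(((a+9)*(y*a))+((5*5)*(1+z))))
Step 3: at root: (0*(((a+9)*(y*a))+((5*5)*(1+z)))) -> 0; overall: (0*(((a+9)*(y*a))+((5*5)*(1+z)))) -> 0
Fixed point: 0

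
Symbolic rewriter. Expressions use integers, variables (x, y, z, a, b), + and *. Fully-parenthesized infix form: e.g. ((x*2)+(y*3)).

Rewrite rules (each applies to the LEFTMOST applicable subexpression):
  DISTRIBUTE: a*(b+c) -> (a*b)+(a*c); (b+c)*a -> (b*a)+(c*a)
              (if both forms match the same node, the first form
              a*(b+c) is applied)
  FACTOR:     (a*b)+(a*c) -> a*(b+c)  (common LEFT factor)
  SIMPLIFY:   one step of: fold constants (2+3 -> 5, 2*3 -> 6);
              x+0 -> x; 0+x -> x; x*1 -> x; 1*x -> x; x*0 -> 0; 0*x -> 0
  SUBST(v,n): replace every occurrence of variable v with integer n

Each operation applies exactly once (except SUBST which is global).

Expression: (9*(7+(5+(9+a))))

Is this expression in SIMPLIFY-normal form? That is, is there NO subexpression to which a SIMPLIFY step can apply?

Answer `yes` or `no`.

Answer: yes

Derivation:
Expression: (9*(7+(5+(9+a))))
Scanning for simplifiable subexpressions (pre-order)...
  at root: (9*(7+(5+(9+a)))) (not simplifiable)
  at R: (7+(5+(9+a))) (not simplifiable)
  at RR: (5+(9+a)) (not simplifiable)
  at RRR: (9+a) (not simplifiable)
Result: no simplifiable subexpression found -> normal form.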